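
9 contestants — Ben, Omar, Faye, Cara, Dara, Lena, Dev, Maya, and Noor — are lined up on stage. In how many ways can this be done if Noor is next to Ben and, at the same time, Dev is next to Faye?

Treat {Noor,Ben} as one block (2 orders) and {Dev,Faye} as another (2 orders).
That leaves 7 units to arrange: 2 × 2 × 7! = 4 × 5040 = 20160.

20160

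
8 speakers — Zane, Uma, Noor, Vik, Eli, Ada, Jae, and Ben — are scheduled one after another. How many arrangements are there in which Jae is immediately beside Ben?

Glue Jae and Ben into one block (2 internal orders), leaving 7 units to arrange in a row.
So the count is 2·(7)! = 10080.

10080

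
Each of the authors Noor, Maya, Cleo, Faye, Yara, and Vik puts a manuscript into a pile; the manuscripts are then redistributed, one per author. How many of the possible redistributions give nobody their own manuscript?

265

This is the derangement count D_6: permutations of 6 items with no fixed point.
By inclusion–exclusion this is Σ_{j=0}^{6} (−1)^j C(6,j)·(6−j)!.
Computing: 720 − 720 + 360 − 120 + 30 − 6 + 1 = 265.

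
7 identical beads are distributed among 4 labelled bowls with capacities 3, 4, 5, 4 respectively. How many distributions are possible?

Without the upper bounds there are C(10,3) = 120 ways to split 7 among 4 bowls.
Subtract solutions that violate a single cap (substitute x_i' = x_i − (cap_i+1)): x_1 ≥ 4 gives C(6,3) = 20; x_2 ≥ 5 gives C(5,3) = 10; x_3 ≥ 6 gives C(4,3) = 4; x_4 ≥ 5 gives C(5,3) = 10. Together 44.
No two caps can be exceeded simultaneously, so the pair terms are all 0.
By inclusion–exclusion the count is 120 − 44 + 0 = 76.

76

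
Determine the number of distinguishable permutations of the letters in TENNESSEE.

TENNESSEE has 9 letters with E appearing 4 times, N appearing twice, and S appearing twice.
The number of distinct arrangements is 9!/(4!·2!·2!) = 362880/96 = 3780.

3780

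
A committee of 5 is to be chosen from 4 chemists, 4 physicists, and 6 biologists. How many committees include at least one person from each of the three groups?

Unrestricted: C(14,5) = 2002 ways to pick any 5 of the 14.
Subtract selections that omit an entire group: no chemists → C(10,5) = 252; no physicists → C(10,5) = 252; no biologists → C(8,5) = 56.
Add back selections omitting two groups (i.e. drawn from a single group): C(4,5) + C(4,5) + C(6,5) = 6.
By inclusion–exclusion: 2002 − 560 + 6 = 1448.

1448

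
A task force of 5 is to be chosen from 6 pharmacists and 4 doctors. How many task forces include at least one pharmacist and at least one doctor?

246

Unrestricted: C(10,5) = 252 ways to pick any 5 of the 10.
Subtract selections that omit an entire group: no pharmacists → C(4,5) = 0; no doctors → C(6,5) = 6.
Both groups omitted at once is impossible, so 252 − 6 = 246.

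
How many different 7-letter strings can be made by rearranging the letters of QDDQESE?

Letter multiplicities in QDDQESE: D×2, E×2, Q×2, S×1.
The number of distinct arrangements is 7!/(2!·2!·2!) = 5040/8 = 630.

630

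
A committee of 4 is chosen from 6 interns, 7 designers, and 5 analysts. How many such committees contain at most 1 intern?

1815

Split by how many interns are chosen (0 through 1).
Sum: C(6,0)·C(12,4) + C(6,1)·C(12,3) = 495 + 1320 = 1815.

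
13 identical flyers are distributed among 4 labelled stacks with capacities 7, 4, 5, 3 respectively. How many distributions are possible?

69

Without the upper bounds there are C(16,3) = 560 ways to split 13 among 4 stacks.
Subtract solutions that violate a single cap (substitute x_i' = x_i − (cap_i+1)): x_1 ≥ 8 gives C(8,3) = 56; x_2 ≥ 5 gives C(11,3) = 165; x_3 ≥ 6 gives C(10,3) = 120; x_4 ≥ 4 gives C(12,3) = 220. Together 561.
Add back pairs where two caps are both exceeded: 1 + 0 + 4 + 10 + 35 + 20 = 70.
By inclusion–exclusion the count is 560 − 561 + 70 = 69.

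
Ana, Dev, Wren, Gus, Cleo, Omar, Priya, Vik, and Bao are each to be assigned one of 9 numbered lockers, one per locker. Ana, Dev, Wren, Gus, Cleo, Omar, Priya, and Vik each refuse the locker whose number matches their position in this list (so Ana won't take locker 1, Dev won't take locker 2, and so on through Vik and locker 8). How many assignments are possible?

148329

Let Aᵢ (for 1 ≤ i ≤ 8) be the placements that put person i in their forbidden locker. Any j of these fix j positions, leaving (9−j)! ways to fill the rest, and there are C(8,j) ways to pick which j.
By inclusion–exclusion, the number of valid placements is Σ_{j=0}^{8} (−1)^j C(8,j)·(9−j)!.
Computing: 362880 − 322560 + 141120 − 40320 + 8400 − 1344 + 168 − 16 + 1 = 148329.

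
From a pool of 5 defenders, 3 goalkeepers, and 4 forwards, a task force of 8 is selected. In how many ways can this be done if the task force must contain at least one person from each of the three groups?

485

Total 8-person selections from all 12: C(12,8) = 495.
Subtract selections that omit an entire group: no defenders → C(7,8) = 0; no goalkeepers → C(9,8) = 9; no forwards → C(8,8) = 1.
Add back selections omitting two groups (i.e. drawn from a single group): C(5,8) + C(3,8) + C(4,8) = 0.
By inclusion–exclusion: 495 − 10 + 0 = 485.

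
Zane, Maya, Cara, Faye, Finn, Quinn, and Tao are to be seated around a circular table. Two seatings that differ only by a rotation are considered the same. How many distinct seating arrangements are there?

Fix one person's seat to break rotational symmetry; the remaining 6 people can be arranged in (6)! = 720 ways.

720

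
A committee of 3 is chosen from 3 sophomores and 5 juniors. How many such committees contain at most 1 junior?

16

Split by how many juniors are chosen (0 through 1).
Sum: C(5,0)·C(3,3) + C(5,1)·C(3,2) = 1 + 15 = 16.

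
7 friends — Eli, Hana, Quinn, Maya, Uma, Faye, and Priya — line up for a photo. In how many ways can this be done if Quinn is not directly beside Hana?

There are 7! = 5040 arrangements in all. If Quinn and Hana are adjacent, merging them into one block gives 2·(6)! = 1440 arrangements.
So 5040 − 1440 = 3600 arrangements keep them apart.

3600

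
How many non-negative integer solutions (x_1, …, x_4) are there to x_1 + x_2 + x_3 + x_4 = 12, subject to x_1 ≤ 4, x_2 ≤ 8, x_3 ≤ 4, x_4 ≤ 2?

Ignoring the caps, the number of non-negative solutions to x_1+…+x_4 = 12 is C(15,3) = 455.
Subtract solutions that violate a single cap (substitute x_i' = x_i − (cap_i+1)): x_1 ≥ 5 gives C(10,3) = 120; x_2 ≥ 9 gives C(6,3) = 20; x_3 ≥ 5 gives C(10,3) = 120; x_4 ≥ 3 gives C(12,3) = 220. Together 480.
Add back pairs where two caps are both exceeded: 0 + 10 + 35 + 0 + 1 + 35 = 81.
By inclusion–exclusion the count is 455 − 480 + 81 = 56.

56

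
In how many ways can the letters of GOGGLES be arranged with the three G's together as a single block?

120

Treat the 3 copies of G as a single block. The multiset to arrange is then {GGG, E, L, O, S}, 5 items in all.
All 5 items are distinct, so there are (5)! = 120 arrangements.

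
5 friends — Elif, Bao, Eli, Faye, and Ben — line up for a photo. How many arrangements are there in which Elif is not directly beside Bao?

There are 5! = 120 arrangements in all. If Elif and Bao are adjacent, merging them into one block gives 2·(4)! = 48 arrangements.
Complementary counting: 120 − 48 = 72.

72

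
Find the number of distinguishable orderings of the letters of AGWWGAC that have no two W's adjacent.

450

Total arrangements of AGWWGAC: 7!/(2!·2!·2!) = 630.
If the two W's are adjacent, glue them into one block, leaving 6 items to arrange: (6)!/(2!·2!) = 180 ways.
Subtracting, 630 − 180 = 450 arrangements keep the W's apart.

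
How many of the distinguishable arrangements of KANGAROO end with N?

Fix N in the last position and arrange the remaining 7 letters.
Those 7 letters have A appearing twice and O appearing twice, giving (7)!/(2!·2!) = 1260.

1260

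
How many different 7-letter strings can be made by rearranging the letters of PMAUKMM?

840

Letter multiplicities in PMAUKMM: A×1, K×1, M×3, P×1, U×1.
Dividing 7! = 5040 by 3! = 6 for the repeated letters gives 840.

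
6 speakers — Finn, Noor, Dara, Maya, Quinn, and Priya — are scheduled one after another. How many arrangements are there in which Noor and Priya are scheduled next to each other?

240

Glue Noor and Priya into one block (2 internal orders), leaving 5 units to arrange in a row.
That gives 2 × 5! = 2 × 120 = 240.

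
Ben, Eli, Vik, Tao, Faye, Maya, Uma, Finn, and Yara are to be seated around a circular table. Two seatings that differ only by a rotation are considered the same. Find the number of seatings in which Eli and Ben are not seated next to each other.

30240

Without the restriction there are (8)! = 40320 seatings.
Seatings with Eli beside Ben: treat them as a block with 2 internal orders, giving 2 × (7)! = 10080.
Subtracting, 40320 − 10080 = 30240.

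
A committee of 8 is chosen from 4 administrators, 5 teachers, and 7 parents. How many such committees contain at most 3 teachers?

Split by how many teachers are chosen (0 through 3).
Sum: C(5,0)·C(11,8) + C(5,1)·C(11,7) + C(5,2)·C(11,6) + C(5,3)·C(11,5) = 165 + 1650 + 4620 + 4620 = 11055.

11055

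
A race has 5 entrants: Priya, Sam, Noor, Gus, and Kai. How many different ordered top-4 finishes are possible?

There are 5 choices for 1st place, 4 for 2nd, and so on down to 2 for position 4.
That gives 5 × 4 × 3 × 2 = 120.

120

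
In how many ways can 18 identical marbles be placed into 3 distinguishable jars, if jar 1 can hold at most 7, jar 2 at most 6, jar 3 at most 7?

6

Ignoring the caps, the number of non-negative solutions to x_1+…+x_3 = 18 is C(20,2) = 190.
Subtract solutions that violate a single cap (substitute x_i' = x_i − (cap_i+1)): x_1 ≥ 8 gives C(12,2) = 66; x_2 ≥ 7 gives C(13,2) = 78; x_3 ≥ 8 gives C(12,2) = 66. Together 210.
Add back pairs where two caps are both exceeded: 10 + 6 + 10 = 26.
By inclusion–exclusion the count is 190 − 210 + 26 = 6.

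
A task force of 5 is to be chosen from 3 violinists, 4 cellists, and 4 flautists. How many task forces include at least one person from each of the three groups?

364

Unrestricted: C(11,5) = 462 ways to pick any 5 of the 11.
Selections missing a whole group: no violinists → C(8,5) = 56; no cellists → C(7,5) = 21; no flautists → C(7,5) = 21.
Add back selections omitting two groups (i.e. drawn from a single group): C(3,5) + C(4,5) + C(4,5) = 0.
By inclusion–exclusion: 462 − 98 + 0 = 364.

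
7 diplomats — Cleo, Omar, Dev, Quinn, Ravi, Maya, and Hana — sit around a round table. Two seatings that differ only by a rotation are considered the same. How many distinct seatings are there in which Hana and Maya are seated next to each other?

240

Treat {Hana, Maya} as one unit (2 internal orders) and seat the resulting 6 units around the table: (5)! circular arrangements.
So 2 × (5)! = 2 × 120 = 240.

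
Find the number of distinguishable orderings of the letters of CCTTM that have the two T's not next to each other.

18

Total arrangements of CCTTM: 5!/(2!·2!) = 30.
Arrangements with the T's together: treat TT as one letter, giving (4)!/(2!) = 12.
Hence 30 − 12 = 18.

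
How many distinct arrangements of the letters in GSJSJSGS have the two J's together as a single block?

Treat the 2 copies of J as a single block. The multiset to arrange is then {JJ, G, G, S, S, S, S}, 7 items in all.
That gives (7)!/(4!·2!) = 105 arrangements.

105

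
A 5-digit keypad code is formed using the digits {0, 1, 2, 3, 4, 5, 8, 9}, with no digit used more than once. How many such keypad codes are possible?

With no repetition, fill the 5 digits in order: 8 choices, then 7, down to 4.
8 × 7 × 6 × 5 × 4 = 6720.

6720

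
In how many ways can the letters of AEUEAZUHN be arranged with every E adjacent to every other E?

10080

Treat the 2 copies of E as a single block. The multiset to arrange is then {EE, A, A, H, N, U, U, Z}, 8 items in all.
That gives (8)!/(2!·2!) = 10080 arrangements.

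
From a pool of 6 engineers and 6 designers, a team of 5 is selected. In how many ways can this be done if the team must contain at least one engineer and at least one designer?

Total 5-person selections from all 12: C(12,5) = 792.
Subtract selections that omit an entire group: no engineers → C(6,5) = 6; no designers → C(6,5) = 6.
Both groups omitted at once is impossible, so 792 − 12 = 780.

780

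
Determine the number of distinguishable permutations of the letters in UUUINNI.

210

Letter multiplicities in UUUINNI: I×2, N×2, U×3.
The number of distinct arrangements is 7!/(3!·2!·2!) = 5040/24 = 210.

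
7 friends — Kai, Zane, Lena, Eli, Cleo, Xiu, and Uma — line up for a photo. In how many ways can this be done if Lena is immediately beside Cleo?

1440

Place the 5 others and the Lena-Cleo pair as 6 objects in a line; the pair has 2 internal arrangements.
That gives 2 × 6! = 2 × 720 = 1440.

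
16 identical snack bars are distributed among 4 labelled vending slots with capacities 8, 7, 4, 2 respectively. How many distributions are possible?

Ignoring the caps, the number of non-negative solutions to x_1+…+x_4 = 16 is C(19,3) = 969.
Subtract solutions that violate a single cap (substitute x_i' = x_i − (cap_i+1)): x_1 ≥ 9 gives C(10,3) = 120; x_2 ≥ 8 gives C(11,3) = 165; x_3 ≥ 5 gives C(14,3) = 364; x_4 ≥ 3 gives C(16,3) = 560. Together 1209.
Add back pairs where two caps are both exceeded: 0 + 10 + 35 + 20 + 56 + 165 = 286.
Subtract triples: 0 + 0 + 0 + 1 = 1.
By inclusion–exclusion the count is 969 − 1209 + 286 − 1 = 45.

45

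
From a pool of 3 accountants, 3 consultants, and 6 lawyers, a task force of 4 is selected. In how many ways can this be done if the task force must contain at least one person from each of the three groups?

243

With no constraint there are C(12,4) = 495 possible selections.
Subtract selections that omit an entire group: no accountants → C(9,4) = 126; no consultants → C(9,4) = 126; no lawyers → C(6,4) = 15.
Add back selections omitting two groups (i.e. drawn from a single group): C(3,4) + C(3,4) + C(6,4) = 15.
By inclusion–exclusion: 495 − 267 + 15 = 243.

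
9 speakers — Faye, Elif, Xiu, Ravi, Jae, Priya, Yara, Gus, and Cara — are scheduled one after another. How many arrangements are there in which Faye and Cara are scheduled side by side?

Place the 7 others and the Faye-Cara pair as 8 objects in a line; the pair has 2 internal arrangements.
That gives 2 × 8! = 2 × 40320 = 80640.

80640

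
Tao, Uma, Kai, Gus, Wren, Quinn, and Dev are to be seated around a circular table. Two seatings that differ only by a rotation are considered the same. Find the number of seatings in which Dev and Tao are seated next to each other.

240

Treat {Dev, Tao} as one unit (2 internal orders) and seat the resulting 6 units around the table: (5)! circular arrangements.
So 2 × (5)! = 2 × 120 = 240.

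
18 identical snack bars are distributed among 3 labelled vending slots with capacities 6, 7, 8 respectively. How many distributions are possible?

By stars and bars, unrestricted non-negative solutions to x_1+…+x_3 = 18 number C(18+2,2) = 190.
Subtract solutions that violate a single cap (substitute x_i' = x_i − (cap_i+1)): x_1 ≥ 7 gives C(13,2) = 78; x_2 ≥ 8 gives C(12,2) = 66; x_3 ≥ 9 gives C(11,2) = 55. Together 199.
Add back pairs where two caps are both exceeded: 10 + 6 + 3 = 19.
By inclusion–exclusion the count is 190 − 199 + 19 = 10.

10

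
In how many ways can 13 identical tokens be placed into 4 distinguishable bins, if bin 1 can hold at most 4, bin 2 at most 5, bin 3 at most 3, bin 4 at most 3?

Without the upper bounds there are C(16,3) = 560 ways to split 13 among 4 bins.
Subtract solutions that violate a single cap (substitute x_i' = x_i − (cap_i+1)): x_1 ≥ 5 gives C(11,3) = 165; x_2 ≥ 6 gives C(10,3) = 120; x_3 ≥ 4 gives C(12,3) = 220; x_4 ≥ 4 gives C(12,3) = 220. Together 725.
Add back pairs where two caps are both exceeded: 10 + 35 + 35 + 20 + 20 + 56 = 176.
Subtract triples: 0 + 0 + 1 + 0 = 1.
By inclusion–exclusion the count is 560 − 725 + 176 − 1 = 10.

10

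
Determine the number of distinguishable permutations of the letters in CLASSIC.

1260

Letter multiplicities in CLASSIC: A×1, C×2, I×1, L×1, S×2.
The number of distinct arrangements is 7!/(2!·2!) = 5040/4 = 1260.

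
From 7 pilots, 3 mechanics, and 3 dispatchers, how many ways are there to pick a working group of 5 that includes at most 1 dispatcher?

882

Split by how many dispatchers are chosen (0 through 1).
Sum: C(3,0)·C(10,5) + C(3,1)·C(10,4) = 252 + 630 = 882.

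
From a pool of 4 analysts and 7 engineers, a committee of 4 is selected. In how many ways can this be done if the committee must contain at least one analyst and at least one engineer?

With no constraint there are C(11,4) = 330 possible selections.
Selections missing a whole group: no analysts → C(7,4) = 35; no engineers → C(4,4) = 1.
Both groups omitted at once is impossible, so 330 − 36 = 294.

294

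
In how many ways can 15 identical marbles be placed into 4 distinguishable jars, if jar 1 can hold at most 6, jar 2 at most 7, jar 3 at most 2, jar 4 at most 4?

By stars and bars, unrestricted non-negative solutions to x_1+…+x_4 = 15 number C(15+3,3) = 816.
Subtract solutions that violate a single cap (substitute x_i' = x_i − (cap_i+1)): x_1 ≥ 7 gives C(11,3) = 165; x_2 ≥ 8 gives C(10,3) = 120; x_3 ≥ 3 gives C(15,3) = 455; x_4 ≥ 5 gives C(13,3) = 286. Together 1026.
Add back pairs where two caps are both exceeded: 1 + 56 + 20 + 35 + 10 + 120 = 242.
Subtract triples: 0 + 0 + 1 + 0 = 1.
By inclusion–exclusion the count is 816 − 1026 + 242 − 1 = 31.

31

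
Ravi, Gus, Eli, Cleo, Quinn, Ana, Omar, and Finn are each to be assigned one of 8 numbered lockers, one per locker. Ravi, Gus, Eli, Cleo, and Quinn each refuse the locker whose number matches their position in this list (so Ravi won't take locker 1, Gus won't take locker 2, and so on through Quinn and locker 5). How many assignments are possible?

21234

Let Aᵢ (for 1 ≤ i ≤ 5) be the placements that put person i in their forbidden locker. Any j of these fix j positions, leaving (8−j)! ways to fill the rest, and there are C(5,j) ways to pick which j.
By inclusion–exclusion, the number of valid placements is Σ_{j=0}^{5} (−1)^j C(5,j)·(8−j)!.
Computing: 40320 − 25200 + 7200 − 1200 + 120 − 6 = 21234.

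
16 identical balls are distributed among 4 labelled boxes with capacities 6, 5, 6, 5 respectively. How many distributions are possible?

82

Ignoring the caps, the number of non-negative solutions to x_1+…+x_4 = 16 is C(19,3) = 969.
Subtract solutions that violate a single cap (substitute x_i' = x_i − (cap_i+1)): x_1 ≥ 7 gives C(12,3) = 220; x_2 ≥ 6 gives C(13,3) = 286; x_3 ≥ 7 gives C(12,3) = 220; x_4 ≥ 6 gives C(13,3) = 286. Together 1012.
Add back pairs where two caps are both exceeded: 20 + 10 + 20 + 20 + 35 + 20 = 125.
By inclusion–exclusion the count is 969 − 1012 + 125 = 82.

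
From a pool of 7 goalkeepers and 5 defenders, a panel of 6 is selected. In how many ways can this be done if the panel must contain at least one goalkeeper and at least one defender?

917

Unrestricted: C(12,6) = 924 ways to pick any 6 of the 12.
Subtract selections that omit an entire group: no goalkeepers → C(5,6) = 0; no defenders → C(7,6) = 7.
Both groups omitted at once is impossible, so 924 − 7 = 917.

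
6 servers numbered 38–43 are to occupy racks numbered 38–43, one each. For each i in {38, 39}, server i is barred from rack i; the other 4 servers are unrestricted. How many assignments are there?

Let Aᵢ (for i ∈ {38, 39}) be the placements that put server i in its forbidden rack. Any j of these fix j positions, leaving (6−j)! ways to fill the rest, and there are C(2,j) ways to pick which j.
By inclusion–exclusion, the number of valid placements is Σ_{j=0}^{2} (−1)^j C(2,j)·(6−j)!.
Computing: 720 − 240 + 24 = 504.

504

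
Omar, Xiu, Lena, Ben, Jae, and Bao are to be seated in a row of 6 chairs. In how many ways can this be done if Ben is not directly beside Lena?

480

Of the 6! = 720 arrangements, those with Ben and Lena adjacent number 2 × 5! = 240 (treat the pair as a block with 2 internal orders).
So 720 − 240 = 480 arrangements keep them apart.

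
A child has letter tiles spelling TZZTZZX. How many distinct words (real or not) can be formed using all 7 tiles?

105

TZZTZZX has 7 letters with T appearing twice and Z appearing 4 times.
So there are 7! / (4!·2!) = 105 distinguishable arrangements.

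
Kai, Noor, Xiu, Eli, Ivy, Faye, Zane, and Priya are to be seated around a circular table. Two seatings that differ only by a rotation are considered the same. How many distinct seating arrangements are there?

Seat Kai anywhere (absorbing the rotational symmetry), then permute the other 7: (7)! = 5040.

5040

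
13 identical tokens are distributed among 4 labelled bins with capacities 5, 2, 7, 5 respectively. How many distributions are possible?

62

Ignoring the caps, the number of non-negative solutions to x_1+…+x_4 = 13 is C(16,3) = 560.
Subtract solutions that violate a single cap (substitute x_i' = x_i − (cap_i+1)): x_1 ≥ 6 gives C(10,3) = 120; x_2 ≥ 3 gives C(13,3) = 286; x_3 ≥ 8 gives C(8,3) = 56; x_4 ≥ 6 gives C(10,3) = 120. Together 582.
Add back pairs where two caps are both exceeded: 35 + 0 + 4 + 10 + 35 + 0 = 84.
By inclusion–exclusion the count is 560 − 582 + 84 = 62.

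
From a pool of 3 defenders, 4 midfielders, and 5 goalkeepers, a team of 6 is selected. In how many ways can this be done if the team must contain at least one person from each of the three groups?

Total 6-person selections from all 12: C(12,6) = 924.
Selections missing a whole group: no defenders → C(9,6) = 84; no midfielders → C(8,6) = 28; no goalkeepers → C(7,6) = 7.
Add back selections omitting two groups (i.e. drawn from a single group): C(3,6) + C(4,6) + C(5,6) = 0.
By inclusion–exclusion: 924 − 119 + 0 = 805.

805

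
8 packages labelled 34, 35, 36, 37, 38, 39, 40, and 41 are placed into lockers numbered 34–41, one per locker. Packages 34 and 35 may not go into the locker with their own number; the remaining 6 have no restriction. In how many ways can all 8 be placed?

Let Aᵢ (for i ∈ {34, 35}) be the placements that put package i in its forbidden locker. Any j of these fix j positions, leaving (8−j)! ways to fill the rest, and there are C(2,j) ways to pick which j.
By inclusion–exclusion, the number of valid placements is Σ_{j=0}^{2} (−1)^j C(2,j)·(8−j)!.
Computing: 40320 − 10080 + 720 = 30960.

30960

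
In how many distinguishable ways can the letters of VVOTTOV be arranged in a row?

The 7 letters of VVOTTOV have repeats: O appearing twice, T appearing twice, and V appearing 3 times.
So there are 7! / (3!·2!·2!) = 210 distinguishable arrangements.

210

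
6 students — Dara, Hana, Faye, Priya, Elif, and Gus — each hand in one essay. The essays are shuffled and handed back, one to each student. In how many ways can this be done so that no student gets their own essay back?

Let Aᵢ be the assignments in which student i gets their own essay. We want the size of the complement of A₁∪…∪A_6.
By inclusion–exclusion this is Σ_{j=0}^{6} (−1)^j C(6,j)·(6−j)!.
Computing: 720 − 720 + 360 − 120 + 30 − 6 + 1 = 265.

265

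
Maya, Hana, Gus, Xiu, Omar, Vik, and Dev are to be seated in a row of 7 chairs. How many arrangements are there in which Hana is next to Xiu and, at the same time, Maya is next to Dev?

480

Treat {Hana,Xiu} as one block (2 orders) and {Maya,Dev} as another (2 orders).
That leaves 5 units to arrange: 2 × 2 × 5! = 4 × 120 = 480.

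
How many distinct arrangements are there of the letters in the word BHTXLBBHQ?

The 9 letters of BHTXLBBHQ have repeats: B appearing 3 times and H appearing twice.
The number of distinct arrangements is 9!/(3!·2!) = 362880/12 = 30240.

30240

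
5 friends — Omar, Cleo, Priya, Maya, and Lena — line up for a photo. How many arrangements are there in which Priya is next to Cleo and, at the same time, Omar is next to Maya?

24

Treat {Priya,Cleo} as one block (2 orders) and {Omar,Maya} as another (2 orders).
That leaves 3 units to arrange: 2 × 2 × 3! = 4 × 6 = 24.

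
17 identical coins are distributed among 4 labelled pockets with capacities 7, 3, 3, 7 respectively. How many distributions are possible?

20

Without the upper bounds there are C(20,3) = 1140 ways to split 17 among 4 pockets.
Subtract solutions that violate a single cap (substitute x_i' = x_i − (cap_i+1)): x_1 ≥ 8 gives C(12,3) = 220; x_2 ≥ 4 gives C(16,3) = 560; x_3 ≥ 4 gives C(16,3) = 560; x_4 ≥ 8 gives C(12,3) = 220. Together 1560.
Add back pairs where two caps are both exceeded: 56 + 56 + 4 + 220 + 56 + 56 = 448.
Subtract triples: 4 + 0 + 0 + 4 = 8.
By inclusion–exclusion the count is 1140 − 1560 + 448 − 8 = 20.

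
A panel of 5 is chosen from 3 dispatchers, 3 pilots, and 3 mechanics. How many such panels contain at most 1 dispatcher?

51

Split by how many dispatchers are chosen (0 through 1).
Sum: C(3,0)·C(6,5) + C(3,1)·C(6,4) = 6 + 45 = 51.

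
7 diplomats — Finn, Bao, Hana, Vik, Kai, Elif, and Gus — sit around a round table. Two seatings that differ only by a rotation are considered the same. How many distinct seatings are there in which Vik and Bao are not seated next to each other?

All circular seatings of 7 people number (6)! = 720.
Those with Vik next to Bao: fuse the pair into one unit and seat 6 units around a circle — 2·(5)! = 240.
Subtracting, 720 − 240 = 480.

480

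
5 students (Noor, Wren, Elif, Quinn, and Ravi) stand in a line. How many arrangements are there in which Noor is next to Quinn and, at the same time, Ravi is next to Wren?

24

Treat {Noor,Quinn} as one block (2 orders) and {Ravi,Wren} as another (2 orders).
That leaves 3 units to arrange: 2 × 2 × 3! = 4 × 6 = 24.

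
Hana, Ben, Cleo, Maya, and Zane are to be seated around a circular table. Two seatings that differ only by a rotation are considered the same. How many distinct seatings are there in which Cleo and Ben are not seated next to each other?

Without the restriction there are (4)! = 24 seatings.
Those with Cleo next to Ben: fuse the pair into one unit and seat 4 units around a circle — 2·(3)! = 12.
Subtracting, 24 − 12 = 12.

12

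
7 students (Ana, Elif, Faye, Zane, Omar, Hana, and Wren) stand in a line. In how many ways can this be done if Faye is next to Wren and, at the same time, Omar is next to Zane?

Treat {Faye,Wren} as one block (2 orders) and {Omar,Zane} as another (2 orders).
That leaves 5 units to arrange: 2 × 2 × 5! = 4 × 120 = 480.

480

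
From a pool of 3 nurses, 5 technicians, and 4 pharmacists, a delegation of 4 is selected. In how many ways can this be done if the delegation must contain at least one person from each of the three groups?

With no constraint there are C(12,4) = 495 possible selections.
Selections missing a whole group: no nurses → C(9,4) = 126; no technicians → C(7,4) = 35; no pharmacists → C(8,4) = 70.
Add back selections omitting two groups (i.e. drawn from a single group): C(3,4) + C(5,4) + C(4,4) = 6.
By inclusion–exclusion: 495 − 231 + 6 = 270.

270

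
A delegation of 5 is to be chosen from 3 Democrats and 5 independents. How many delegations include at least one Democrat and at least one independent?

Unrestricted: C(8,5) = 56 ways to pick any 5 of the 8.
Subtract selections that omit an entire group: no Democrats → C(5,5) = 1; no independents → C(3,5) = 0.
Both groups omitted at once is impossible, so 56 − 1 = 55.

55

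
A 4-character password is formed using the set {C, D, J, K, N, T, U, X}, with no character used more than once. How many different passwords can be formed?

Choose and order 4 of the 8 symbols: the first character has 8 options, the next 7, then 6, 5.
8 × 7 × 6 × 5 = 1680.

1680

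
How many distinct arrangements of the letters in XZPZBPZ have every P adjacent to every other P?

Treat the 2 copies of P as a single block. The multiset to arrange is then {PP, B, X, Z, Z, Z}, 6 items in all.
That gives (6)!/(3!) = 120 arrangements.

120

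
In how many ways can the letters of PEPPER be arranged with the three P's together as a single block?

12

Treat the 3 copies of P as a single block. The multiset to arrange is then {PPP, E, E, R}, 4 items in all.
That gives (4)!/(2!) = 12 arrangements.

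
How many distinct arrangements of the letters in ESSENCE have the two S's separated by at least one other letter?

300

There are 7!/(3!·2!) = 420 arrangements of ESSENCE in total.
If the two S's are adjacent, glue them into one block, leaving 6 items to arrange: (6)!/(3!) = 120 ways.
Subtracting, 420 − 120 = 300 arrangements keep the S's apart.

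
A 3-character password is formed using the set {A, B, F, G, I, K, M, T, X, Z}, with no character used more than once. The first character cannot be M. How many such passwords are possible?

648

The first character has 10−1 = 9 choices (anything except M).
The remaining 2 characters are filled from the other 9 symbols without repetition: 9 × 8 = 72.
Total: 9 × 72 = 648.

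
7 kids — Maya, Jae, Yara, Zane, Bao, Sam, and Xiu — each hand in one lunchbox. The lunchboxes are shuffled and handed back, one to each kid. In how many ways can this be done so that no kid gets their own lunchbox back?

1854

This is the derangement count D_7: permutations of 7 items with no fixed point.
By inclusion–exclusion this is Σ_{j=0}^{7} (−1)^j C(7,j)·(7−j)!.
Computing: 5040 − 5040 + 2520 − 840 + 210 − 42 + 7 − 1 = 1854.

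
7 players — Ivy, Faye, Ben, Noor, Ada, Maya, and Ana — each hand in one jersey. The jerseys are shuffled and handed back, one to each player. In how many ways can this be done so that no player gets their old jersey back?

1854

Let Aᵢ be the assignments in which player i gets their old jersey. We want the size of the complement of A₁∪…∪A_7.
By inclusion–exclusion this is Σ_{j=0}^{7} (−1)^j C(7,j)·(7−j)!.
Computing: 5040 − 5040 + 2520 − 840 + 210 − 42 + 7 − 1 = 1854.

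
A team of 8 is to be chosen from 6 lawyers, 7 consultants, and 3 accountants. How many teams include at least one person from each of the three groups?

11529

Total 8-person selections from all 16: C(16,8) = 12870.
Subtract selections that omit an entire group: no lawyers → C(10,8) = 45; no consultants → C(9,8) = 9; no accountants → C(13,8) = 1287.
Add back selections omitting two groups (i.e. drawn from a single group): C(6,8) + C(7,8) + C(3,8) = 0.
By inclusion–exclusion: 12870 − 1341 + 0 = 11529.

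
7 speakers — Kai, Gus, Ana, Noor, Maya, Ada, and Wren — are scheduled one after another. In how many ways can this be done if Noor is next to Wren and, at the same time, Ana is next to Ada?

Treat {Noor,Wren} as one block (2 orders) and {Ana,Ada} as another (2 orders).
That leaves 5 units to arrange: 2 × 2 × 5! = 4 × 120 = 480.

480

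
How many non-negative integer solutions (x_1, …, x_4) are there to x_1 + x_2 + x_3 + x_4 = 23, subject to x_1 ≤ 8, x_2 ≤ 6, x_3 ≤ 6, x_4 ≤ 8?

56

By stars and bars, unrestricted non-negative solutions to x_1+…+x_4 = 23 number C(23+3,3) = 2600.
Subtract solutions that violate a single cap (substitute x_i' = x_i − (cap_i+1)): x_1 ≥ 9 gives C(17,3) = 680; x_2 ≥ 7 gives C(19,3) = 969; x_3 ≥ 7 gives C(19,3) = 969; x_4 ≥ 9 gives C(17,3) = 680. Together 3298.
Add back pairs where two caps are both exceeded: 120 + 120 + 56 + 220 + 120 + 120 = 756.
Subtract triples: 1 + 0 + 0 + 1 = 2.
By inclusion–exclusion the count is 2600 − 3298 + 756 − 2 = 56.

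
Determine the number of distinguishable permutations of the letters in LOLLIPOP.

Letter multiplicities in LOLLIPOP: I×1, L×3, O×2, P×2.
So there are 8! / (3!·2!·2!) = 1680 distinguishable arrangements.

1680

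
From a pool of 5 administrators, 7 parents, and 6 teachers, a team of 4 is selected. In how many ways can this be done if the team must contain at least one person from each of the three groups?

With no constraint there are C(18,4) = 3060 possible selections.
Selections missing a whole group: no administrators → C(13,4) = 715; no parents → C(11,4) = 330; no teachers → C(12,4) = 495.
Add back selections omitting two groups (i.e. drawn from a single group): C(5,4) + C(7,4) + C(6,4) = 55.
By inclusion–exclusion: 3060 − 1540 + 55 = 1575.

1575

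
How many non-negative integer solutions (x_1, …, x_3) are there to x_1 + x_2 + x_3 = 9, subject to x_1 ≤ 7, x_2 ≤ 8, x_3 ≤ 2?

23

Without the upper bounds there are C(11,2) = 55 ways to split 9 among 3 variables.
Subtract solutions that violate a single cap (substitute x_i' = x_i − (cap_i+1)): x_1 ≥ 8 gives C(3,2) = 3; x_2 ≥ 9 gives C(2,2) = 1; x_3 ≥ 3 gives C(8,2) = 28. Together 32.
No two caps can be exceeded simultaneously, so the pair terms are all 0.
By inclusion–exclusion the count is 55 − 32 + 0 = 23.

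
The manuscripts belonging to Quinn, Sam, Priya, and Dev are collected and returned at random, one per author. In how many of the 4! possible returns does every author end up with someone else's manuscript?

Let Aᵢ be the assignments in which author i gets their own manuscript. We want the size of the complement of A₁∪…∪A_4.
By inclusion–exclusion this is Σ_{j=0}^{4} (−1)^j C(4,j)·(4−j)!.
Computing: 24 − 24 + 12 − 4 + 1 = 9.

9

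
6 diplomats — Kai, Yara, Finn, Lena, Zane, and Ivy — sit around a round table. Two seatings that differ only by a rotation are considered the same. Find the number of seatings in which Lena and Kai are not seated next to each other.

Without the restriction there are (5)! = 120 seatings.
Those with Lena next to Kai: fuse the pair into one unit and seat 5 units around a circle — 2·(4)! = 48.
Subtracting, 120 − 48 = 72.

72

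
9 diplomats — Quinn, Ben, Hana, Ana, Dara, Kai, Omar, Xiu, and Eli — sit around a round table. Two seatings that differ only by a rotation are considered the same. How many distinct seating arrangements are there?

40320

Around a circle, 9 distinct people have 9!/9 = (8)! = 40320 rotationally distinct seatings.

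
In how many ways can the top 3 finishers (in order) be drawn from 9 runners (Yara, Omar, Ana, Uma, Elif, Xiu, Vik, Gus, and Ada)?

504

There are 9 choices for 1st place, 8 for 2nd, and 7 for 3rd.
That gives 9 × 8 × 7 = 504.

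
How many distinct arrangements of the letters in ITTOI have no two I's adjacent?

18

Total arrangements of ITTOI: 5!/(2!·2!) = 30.
Arrangements with the I's together: treat II as one letter, giving (4)!/(2!) = 12.
Hence 30 − 12 = 18.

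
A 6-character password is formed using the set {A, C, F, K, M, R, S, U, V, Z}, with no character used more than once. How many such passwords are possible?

With no repetition, fill the 6 characters in order: 10 choices, then 9, down to 5.
That product is 10 × 9 × 8 × 7 × 6 × 5 = 151200.

151200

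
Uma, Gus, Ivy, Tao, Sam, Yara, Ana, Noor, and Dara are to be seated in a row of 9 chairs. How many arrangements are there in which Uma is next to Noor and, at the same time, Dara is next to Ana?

20160

Treat {Uma,Noor} as one block (2 orders) and {Dara,Ana} as another (2 orders).
That leaves 7 units to arrange: 2 × 2 × 7! = 4 × 5040 = 20160.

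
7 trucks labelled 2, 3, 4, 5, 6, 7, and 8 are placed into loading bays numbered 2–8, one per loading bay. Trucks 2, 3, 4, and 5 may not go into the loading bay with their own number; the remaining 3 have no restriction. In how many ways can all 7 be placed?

Let Aᵢ (for 2 ≤ i ≤ 5) be the placements that put truck i in its forbidden loading bay. Any j of these fix j positions, leaving (7−j)! ways to fill the rest, and there are C(4,j) ways to pick which j.
By inclusion–exclusion, the number of valid placements is Σ_{j=0}^{4} (−1)^j C(4,j)·(7−j)!.
Computing: 5040 − 2880 + 720 − 96 + 6 = 2790.

2790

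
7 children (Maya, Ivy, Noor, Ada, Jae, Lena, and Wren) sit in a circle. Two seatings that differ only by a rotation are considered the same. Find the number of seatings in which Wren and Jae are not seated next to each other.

480

Without the restriction there are (6)! = 720 seatings.
Those with Wren next to Jae: fuse the pair into one unit and seat 6 units around a circle — 2·(5)! = 240.
Subtracting, 720 − 240 = 480.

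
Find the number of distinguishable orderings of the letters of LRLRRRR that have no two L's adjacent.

There are 7!/(5!·2!) = 21 arrangements of LRLRRRR in total.
If the two L's are adjacent, glue them into one block, leaving 6 items to arrange: (6)!/(5!) = 6 ways.
Hence 21 − 6 = 15.

15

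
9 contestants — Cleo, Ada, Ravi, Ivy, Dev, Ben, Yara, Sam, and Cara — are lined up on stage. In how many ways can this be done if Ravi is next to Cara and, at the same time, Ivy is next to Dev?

20160

Treat {Ravi,Cara} as one block (2 orders) and {Ivy,Dev} as another (2 orders).
That leaves 7 units to arrange: 2 × 2 × 7! = 4 × 5040 = 20160.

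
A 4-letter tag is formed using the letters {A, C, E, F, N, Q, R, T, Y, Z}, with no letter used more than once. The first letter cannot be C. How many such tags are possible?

4536

The first letter has 10−1 = 9 choices (anything except C).
The remaining 3 letters are filled from the other 9 symbols without repetition: 9 × 8 × 7 = 504.
Total: 9 × 504 = 4536.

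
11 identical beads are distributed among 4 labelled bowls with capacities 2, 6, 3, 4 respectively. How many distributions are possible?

30

Without the upper bounds there are C(14,3) = 364 ways to split 11 among 4 bowls.
Subtract solutions that violate a single cap (substitute x_i' = x_i − (cap_i+1)): x_1 ≥ 3 gives C(11,3) = 165; x_2 ≥ 7 gives C(7,3) = 35; x_3 ≥ 4 gives C(10,3) = 120; x_4 ≥ 5 gives C(9,3) = 84. Together 404.
Add back pairs where two caps are both exceeded: 4 + 35 + 20 + 1 + 0 + 10 = 70.
By inclusion–exclusion the count is 364 − 404 + 70 = 30.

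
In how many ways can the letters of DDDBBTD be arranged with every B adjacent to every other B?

30

Treat the 2 copies of B as a single block. The multiset to arrange is then {BB, D, D, D, D, T}, 6 items in all.
That gives (6)!/(4!) = 30 arrangements.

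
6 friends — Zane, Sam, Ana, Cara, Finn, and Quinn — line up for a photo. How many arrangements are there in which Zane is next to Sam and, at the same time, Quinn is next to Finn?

Treat {Zane,Sam} as one block (2 orders) and {Quinn,Finn} as another (2 orders).
That leaves 4 units to arrange: 2 × 2 × 4! = 4 × 24 = 96.

96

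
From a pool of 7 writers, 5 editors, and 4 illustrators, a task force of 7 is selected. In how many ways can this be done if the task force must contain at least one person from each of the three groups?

10283

With no constraint there are C(16,7) = 11440 possible selections.
Subtract selections that omit an entire group: no writers → C(9,7) = 36; no editors → C(11,7) = 330; no illustrators → C(12,7) = 792.
Add back selections omitting two groups (i.e. drawn from a single group): C(7,7) + C(5,7) + C(4,7) = 1.
By inclusion–exclusion: 11440 − 1158 + 1 = 10283.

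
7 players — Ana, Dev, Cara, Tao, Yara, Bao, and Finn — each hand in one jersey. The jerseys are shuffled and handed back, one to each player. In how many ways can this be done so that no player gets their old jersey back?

1854

Count assignments avoiding every fixed point. For any j of the 7 players fixed to their old jersey, the other 7−j can be arranged in (7−j)! ways.
By inclusion–exclusion this is Σ_{j=0}^{7} (−1)^j C(7,j)·(7−j)!.
Computing: 5040 − 5040 + 2520 − 840 + 210 − 42 + 7 − 1 = 1854.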